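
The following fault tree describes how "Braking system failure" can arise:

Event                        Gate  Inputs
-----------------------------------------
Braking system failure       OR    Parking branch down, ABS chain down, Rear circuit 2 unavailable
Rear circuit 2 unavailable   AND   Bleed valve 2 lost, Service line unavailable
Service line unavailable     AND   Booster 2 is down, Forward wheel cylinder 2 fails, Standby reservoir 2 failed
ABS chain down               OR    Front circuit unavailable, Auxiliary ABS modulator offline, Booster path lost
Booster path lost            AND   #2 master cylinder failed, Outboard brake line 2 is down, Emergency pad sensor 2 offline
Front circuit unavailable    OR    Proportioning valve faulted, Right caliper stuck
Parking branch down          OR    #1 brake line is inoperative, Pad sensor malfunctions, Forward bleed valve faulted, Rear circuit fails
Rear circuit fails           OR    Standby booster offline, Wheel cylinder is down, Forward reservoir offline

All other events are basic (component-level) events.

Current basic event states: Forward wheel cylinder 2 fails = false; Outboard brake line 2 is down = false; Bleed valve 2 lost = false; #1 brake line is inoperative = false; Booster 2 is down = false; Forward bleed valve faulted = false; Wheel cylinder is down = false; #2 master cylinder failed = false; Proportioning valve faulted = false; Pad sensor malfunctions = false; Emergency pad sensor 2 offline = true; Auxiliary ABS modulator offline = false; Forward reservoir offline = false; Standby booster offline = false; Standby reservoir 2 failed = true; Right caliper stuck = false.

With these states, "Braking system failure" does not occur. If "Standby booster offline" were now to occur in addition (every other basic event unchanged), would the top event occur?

Yes

Counterfactual: set "Standby booster offline" to occurred.
Rear circuit fails [OR]: Standby booster offline=occurs, Wheel cylinder is down=not, Forward reservoir offline=not → at least one input occurs → occurs.
Parking branch down [OR]: #1 brake line is inoperative=not, Pad sensor malfunctions=not, Forward bleed valve faulted=not, Rear circuit fails=occurs → at least one input occurs → occurs.
Front circuit unavailable [OR]: Proportioning valve faulted=not, Right caliper stuck=not → no input occurs → does not occur.
Booster path lost [AND]: #2 master cylinder failed=not, Outboard brake line 2 is down=not, Emergency pad sensor 2 offline=occurs → not all inputs occur → does not occur.
ABS chain down [OR]: Front circuit unavailable=not, Auxiliary ABS modulator offline=not, Booster path lost=not → no input occurs → does not occur.
Service line unavailable [AND]: Booster 2 is down=not, Forward wheel cylinder 2 fails=not, Standby reservoir 2 failed=occurs → not all inputs occur → does not occur.
Rear circuit 2 unavailable [AND]: Bleed valve 2 lost=not, Service line unavailable=not → not all inputs occur → does not occur.
Braking system failure [OR]: Parking branch down=occurs, ABS chain down=not, Rear circuit 2 unavailable=not → at least one input occurs → occurs.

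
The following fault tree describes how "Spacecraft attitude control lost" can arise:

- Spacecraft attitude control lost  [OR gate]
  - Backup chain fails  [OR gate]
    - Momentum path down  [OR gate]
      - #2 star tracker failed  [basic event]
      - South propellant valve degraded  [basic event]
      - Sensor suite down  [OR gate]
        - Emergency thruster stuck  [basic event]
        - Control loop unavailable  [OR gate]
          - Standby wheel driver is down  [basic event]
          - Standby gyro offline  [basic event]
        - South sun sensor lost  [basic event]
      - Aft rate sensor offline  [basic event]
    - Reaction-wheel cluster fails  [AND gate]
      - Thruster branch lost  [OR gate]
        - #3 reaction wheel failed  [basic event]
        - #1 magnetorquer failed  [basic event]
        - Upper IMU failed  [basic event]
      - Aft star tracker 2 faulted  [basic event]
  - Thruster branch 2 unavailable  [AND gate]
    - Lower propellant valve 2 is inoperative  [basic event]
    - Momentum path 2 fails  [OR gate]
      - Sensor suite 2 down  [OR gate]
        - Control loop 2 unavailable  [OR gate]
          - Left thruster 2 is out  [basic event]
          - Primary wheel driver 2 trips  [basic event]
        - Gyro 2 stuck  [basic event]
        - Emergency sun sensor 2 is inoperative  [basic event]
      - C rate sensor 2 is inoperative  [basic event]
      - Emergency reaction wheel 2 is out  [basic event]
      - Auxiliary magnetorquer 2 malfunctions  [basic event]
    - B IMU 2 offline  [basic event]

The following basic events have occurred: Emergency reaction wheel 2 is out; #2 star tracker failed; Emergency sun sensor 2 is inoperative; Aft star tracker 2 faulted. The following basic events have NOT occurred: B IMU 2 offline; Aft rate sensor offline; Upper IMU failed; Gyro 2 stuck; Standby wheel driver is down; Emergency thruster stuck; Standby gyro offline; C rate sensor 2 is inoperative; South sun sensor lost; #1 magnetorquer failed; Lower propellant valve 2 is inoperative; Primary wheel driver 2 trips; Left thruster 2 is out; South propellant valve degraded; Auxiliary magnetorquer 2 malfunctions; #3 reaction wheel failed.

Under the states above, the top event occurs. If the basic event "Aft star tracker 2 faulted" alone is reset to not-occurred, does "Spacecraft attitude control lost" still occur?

Yes

Counterfactual: set "Aft star tracker 2 faulted" to not occurred.
Control loop unavailable [OR]: Standby wheel driver is down=not, Standby gyro offline=not → no input occurs → does not occur.
Sensor suite down [OR]: Emergency thruster stuck=not, Control loop unavailable=not, South sun sensor lost=not → no input occurs → does not occur.
Momentum path down [OR]: #2 star tracker failed=occurs, South propellant valve degraded=not, Sensor suite down=not, Aft rate sensor offline=not → at least one input occurs → occurs.
Thruster branch lost [OR]: #3 reaction wheel failed=not, #1 magnetorquer failed=not, Upper IMU failed=not → no input occurs → does not occur.
Reaction-wheel cluster fails [AND]: Thruster branch lost=not, Aft star tracker 2 faulted=not → not all inputs occur → does not occur.
Backup chain fails [OR]: Momentum path down=occurs, Reaction-wheel cluster fails=not → at least one input occurs → occurs.
Control loop 2 unavailable [OR]: Left thruster 2 is out=not, Primary wheel driver 2 trips=not → no input occurs → does not occur.
Sensor suite 2 down [OR]: Control loop 2 unavailable=not, Gyro 2 stuck=not, Emergency sun sensor 2 is inoperative=occurs → at least one input occurs → occurs.
Momentum path 2 fails [OR]: Sensor suite 2 down=occurs, C rate sensor 2 is inoperative=not, Emergency reaction wheel 2 is out=occurs, Auxiliary magnetorquer 2 malfunctions=not → at least one input occurs → occurs.
Thruster branch 2 unavailable [AND]: Lower propellant valve 2 is inoperative=not, Momentum path 2 fails=occurs, B IMU 2 offline=not → not all inputs occur → does not occur.
Spacecraft attitude control lost [OR]: Backup chain fails=occurs, Thruster branch 2 unavailable=not → at least one input occurs → occurs.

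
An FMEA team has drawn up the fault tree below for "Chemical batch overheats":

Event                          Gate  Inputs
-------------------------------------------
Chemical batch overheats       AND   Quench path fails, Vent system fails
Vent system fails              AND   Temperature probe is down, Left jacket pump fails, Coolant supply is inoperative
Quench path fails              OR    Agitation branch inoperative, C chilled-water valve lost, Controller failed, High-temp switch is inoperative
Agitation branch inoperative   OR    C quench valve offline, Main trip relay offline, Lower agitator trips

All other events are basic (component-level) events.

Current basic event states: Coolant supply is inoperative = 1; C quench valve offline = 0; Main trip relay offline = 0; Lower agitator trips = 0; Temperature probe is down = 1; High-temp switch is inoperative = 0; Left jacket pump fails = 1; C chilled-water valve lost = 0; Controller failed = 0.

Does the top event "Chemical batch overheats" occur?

No

Agitation branch inoperative [OR]: C quench valve offline=not, Main trip relay offline=not, Lower agitator trips=not → no input occurs → does not occur.
Quench path fails [OR]: Agitation branch inoperative=not, C chilled-water valve lost=not, Controller failed=not, High-temp switch is inoperative=not → no input occurs → does not occur.
Vent system fails [AND]: Temperature probe is down=occurs, Left jacket pump fails=occurs, Coolant supply is inoperative=occurs → all inputs occur → occurs.
Chemical batch overheats [AND]: Quench path fails=not, Vent system fails=occurs → not all inputs occur → does not occur.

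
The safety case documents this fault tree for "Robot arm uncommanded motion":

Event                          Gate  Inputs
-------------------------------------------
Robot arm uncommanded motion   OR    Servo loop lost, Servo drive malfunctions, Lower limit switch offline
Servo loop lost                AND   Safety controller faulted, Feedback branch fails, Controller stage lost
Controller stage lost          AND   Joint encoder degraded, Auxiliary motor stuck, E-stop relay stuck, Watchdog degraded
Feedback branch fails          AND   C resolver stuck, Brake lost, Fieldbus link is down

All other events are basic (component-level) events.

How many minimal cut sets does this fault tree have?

Feedback branch fails [AND]: one cut set from each child combined → 1 × 1 × 1 = 1 cut set(s).
Controller stage lost [AND]: one cut set from each child combined → 1 × 1 × 1 × 1 = 1 cut set(s).
Servo loop lost [AND]: one cut set from each child combined → 1 × 1 × 1 = 1 cut set(s).
Robot arm uncommanded motion [OR]: union of children's cut sets → 3 cut set(s).
Minimal cut sets: {Auxiliary motor stuck, Brake lost, C resolver stuck, E-stop relay stuck, Fieldbus link is down, Joint encoder degraded, Safety controller faulted, Watchdog degraded}; {Servo drive malfunctions}; {Lower limit switch offline}.

3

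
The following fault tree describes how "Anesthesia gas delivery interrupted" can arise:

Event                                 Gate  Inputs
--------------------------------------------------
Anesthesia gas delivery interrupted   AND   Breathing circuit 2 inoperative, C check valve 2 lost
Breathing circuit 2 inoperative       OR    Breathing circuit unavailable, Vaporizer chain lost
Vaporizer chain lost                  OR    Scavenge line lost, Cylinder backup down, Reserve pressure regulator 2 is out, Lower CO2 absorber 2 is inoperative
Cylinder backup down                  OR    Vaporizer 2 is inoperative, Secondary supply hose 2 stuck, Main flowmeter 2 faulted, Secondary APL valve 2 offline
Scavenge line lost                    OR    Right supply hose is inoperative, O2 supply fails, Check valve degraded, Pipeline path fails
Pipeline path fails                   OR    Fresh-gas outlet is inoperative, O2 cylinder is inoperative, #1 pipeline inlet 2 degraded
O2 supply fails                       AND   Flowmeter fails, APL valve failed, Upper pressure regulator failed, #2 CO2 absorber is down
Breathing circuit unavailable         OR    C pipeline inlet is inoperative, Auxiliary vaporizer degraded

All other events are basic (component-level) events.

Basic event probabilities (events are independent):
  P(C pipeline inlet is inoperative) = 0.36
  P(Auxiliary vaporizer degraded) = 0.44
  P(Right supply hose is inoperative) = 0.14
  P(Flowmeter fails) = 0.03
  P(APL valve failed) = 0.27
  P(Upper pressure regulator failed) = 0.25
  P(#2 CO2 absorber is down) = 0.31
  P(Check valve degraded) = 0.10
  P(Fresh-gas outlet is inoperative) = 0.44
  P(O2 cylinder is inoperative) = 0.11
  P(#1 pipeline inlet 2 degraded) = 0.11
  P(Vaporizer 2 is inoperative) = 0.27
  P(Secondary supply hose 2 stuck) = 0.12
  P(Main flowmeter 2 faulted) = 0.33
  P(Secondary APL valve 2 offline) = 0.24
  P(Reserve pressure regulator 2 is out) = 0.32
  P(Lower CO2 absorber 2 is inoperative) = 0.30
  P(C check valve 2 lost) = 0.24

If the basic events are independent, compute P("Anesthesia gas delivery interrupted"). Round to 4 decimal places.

0.2354

P(Breathing circuit unavailable) [OR] = 1 − (1−0.36) × (1−0.44) = 0.641600
P(O2 supply fails) [AND] = 0.03 × 0.27 × 0.25 × 0.31 = 0.000628
P(Pipeline path fails) [OR] = 1 − (1−0.44) × (1−0.11) × (1−0.11) = 0.556424
P(Scavenge line lost) [OR] = 1 − (1−0.14) × (1−0.000628) × (1−0.10) × (1−0.556424) = 0.656888
P(Cylinder backup down) [OR] = 1 − (1−0.27) × (1−0.12) × (1−0.33) × (1−0.24) = 0.672890
P(Vaporizer chain lost) [OR] = 1 − (1−0.656888) × (1−0.672890) × (1−0.32) × (1−0.30) = 0.946576
P(Breathing circuit 2 inoperative) [OR] = 1 − (1−0.641600) × (1−0.946576) = 0.980853
P(Anesthesia gas delivery interrupted) [AND] = 0.980853 × 0.24 = 0.235405
Rounded to 4 decimal places: P(Anesthesia gas delivery interrupted) ≈ 0.2354.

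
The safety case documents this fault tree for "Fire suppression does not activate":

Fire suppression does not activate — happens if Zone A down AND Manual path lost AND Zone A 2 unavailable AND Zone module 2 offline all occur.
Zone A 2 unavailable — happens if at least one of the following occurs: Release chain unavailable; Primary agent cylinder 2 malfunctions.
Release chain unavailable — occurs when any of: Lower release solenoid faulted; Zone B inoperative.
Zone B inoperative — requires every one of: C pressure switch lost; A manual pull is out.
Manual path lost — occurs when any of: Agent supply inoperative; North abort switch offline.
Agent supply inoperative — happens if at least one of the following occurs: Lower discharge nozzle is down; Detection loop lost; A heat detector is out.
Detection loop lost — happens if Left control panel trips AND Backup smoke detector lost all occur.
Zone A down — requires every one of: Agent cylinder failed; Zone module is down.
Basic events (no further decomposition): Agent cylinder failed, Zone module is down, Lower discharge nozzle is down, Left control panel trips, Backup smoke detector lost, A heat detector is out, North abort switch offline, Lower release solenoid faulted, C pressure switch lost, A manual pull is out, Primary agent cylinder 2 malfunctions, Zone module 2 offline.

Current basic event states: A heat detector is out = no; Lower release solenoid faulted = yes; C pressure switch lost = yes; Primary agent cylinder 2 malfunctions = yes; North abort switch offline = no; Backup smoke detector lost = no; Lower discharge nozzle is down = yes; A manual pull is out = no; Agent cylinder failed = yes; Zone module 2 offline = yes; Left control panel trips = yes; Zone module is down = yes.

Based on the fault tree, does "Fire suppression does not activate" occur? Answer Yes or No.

Yes

Zone A down [AND]: Agent cylinder failed=occurs, Zone module is down=occurs → all inputs occur → occurs.
Detection loop lost [AND]: Left control panel trips=occurs, Backup smoke detector lost=not → not all inputs occur → does not occur.
Agent supply inoperative [OR]: Lower discharge nozzle is down=occurs, Detection loop lost=not, A heat detector is out=not → at least one input occurs → occurs.
Manual path lost [OR]: Agent supply inoperative=occurs, North abort switch offline=not → at least one input occurs → occurs.
Zone B inoperative [AND]: C pressure switch lost=occurs, A manual pull is out=not → not all inputs occur → does not occur.
Release chain unavailable [OR]: Lower release solenoid faulted=occurs, Zone B inoperative=not → at least one input occurs → occurs.
Zone A 2 unavailable [OR]: Release chain unavailable=occurs, Primary agent cylinder 2 malfunctions=occurs → at least one input occurs → occurs.
Fire suppression does not activate [AND]: Zone A down=occurs, Manual path lost=occurs, Zone A 2 unavailable=occurs, Zone module 2 offline=occurs → all inputs occur → occurs.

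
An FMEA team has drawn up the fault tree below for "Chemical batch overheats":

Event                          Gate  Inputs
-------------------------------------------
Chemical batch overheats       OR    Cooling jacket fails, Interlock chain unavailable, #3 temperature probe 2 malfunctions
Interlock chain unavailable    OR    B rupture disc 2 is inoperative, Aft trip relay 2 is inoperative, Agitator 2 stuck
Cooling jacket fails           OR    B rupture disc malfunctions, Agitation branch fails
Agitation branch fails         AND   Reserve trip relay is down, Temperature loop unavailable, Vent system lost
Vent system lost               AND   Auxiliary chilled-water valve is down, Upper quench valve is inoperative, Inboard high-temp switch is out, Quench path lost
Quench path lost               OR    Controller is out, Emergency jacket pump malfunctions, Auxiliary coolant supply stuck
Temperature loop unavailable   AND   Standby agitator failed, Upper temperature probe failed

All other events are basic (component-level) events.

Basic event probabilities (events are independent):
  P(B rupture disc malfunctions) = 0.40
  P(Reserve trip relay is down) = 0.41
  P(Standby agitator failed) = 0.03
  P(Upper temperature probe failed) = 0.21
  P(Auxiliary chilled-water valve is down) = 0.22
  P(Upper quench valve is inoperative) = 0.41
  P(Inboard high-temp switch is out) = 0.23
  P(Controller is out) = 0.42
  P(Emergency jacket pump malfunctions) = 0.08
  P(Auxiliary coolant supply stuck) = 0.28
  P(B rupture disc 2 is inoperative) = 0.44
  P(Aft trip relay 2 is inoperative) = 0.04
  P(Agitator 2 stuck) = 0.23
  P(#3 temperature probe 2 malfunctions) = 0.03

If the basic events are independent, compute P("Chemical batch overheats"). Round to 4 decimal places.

0.7591

P(Temperature loop unavailable) [AND] = 0.03 × 0.21 = 0.006300
P(Quench path lost) [OR] = 1 − (1−0.42) × (1−0.08) × (1−0.28) = 0.615808
P(Vent system lost) [AND] = 0.22 × 0.41 × 0.23 × 0.615808 = 0.012776
P(Agitation branch fails) [AND] = 0.41 × 0.006300 × 0.012776 = 0.000033
P(Cooling jacket fails) [OR] = 1 − (1−0.40) × (1−0.000033) = 0.400020
P(Interlock chain unavailable) [OR] = 1 − (1−0.44) × (1−0.04) × (1−0.23) = 0.586048
P(Chemical batch overheats) [OR] = 1 − (1−0.400020) × (1−0.586048) × (1−0.03) = 0.759088
Rounded to 4 decimal places: P(Chemical batch overheats) ≈ 0.7591.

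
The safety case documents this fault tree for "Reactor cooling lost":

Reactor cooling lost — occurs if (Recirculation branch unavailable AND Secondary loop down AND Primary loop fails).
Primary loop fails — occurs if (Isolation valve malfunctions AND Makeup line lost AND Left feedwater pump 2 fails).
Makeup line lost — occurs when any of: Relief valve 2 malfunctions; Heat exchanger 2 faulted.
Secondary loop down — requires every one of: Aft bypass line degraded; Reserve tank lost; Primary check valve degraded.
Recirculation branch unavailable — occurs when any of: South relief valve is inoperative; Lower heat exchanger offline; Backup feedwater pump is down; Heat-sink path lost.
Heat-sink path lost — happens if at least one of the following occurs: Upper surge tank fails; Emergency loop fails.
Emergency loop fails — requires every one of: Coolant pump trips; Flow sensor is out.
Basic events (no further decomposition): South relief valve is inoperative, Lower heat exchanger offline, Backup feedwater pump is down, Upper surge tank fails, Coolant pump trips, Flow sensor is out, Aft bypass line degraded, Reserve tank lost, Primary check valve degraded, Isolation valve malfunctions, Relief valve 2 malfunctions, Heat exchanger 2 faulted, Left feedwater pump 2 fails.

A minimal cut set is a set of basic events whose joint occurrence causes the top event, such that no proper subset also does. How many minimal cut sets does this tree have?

10

Emergency loop fails [AND]: one cut set from each child combined → 1 × 1 = 1 cut set(s).
Heat-sink path lost [OR]: union of children's cut sets → 2 cut set(s).
Recirculation branch unavailable [OR]: union of children's cut sets → 5 cut set(s).
Secondary loop down [AND]: one cut set from each child combined → 1 × 1 × 1 = 1 cut set(s).
Makeup line lost [OR]: union of children's cut sets → 2 cut set(s).
Primary loop fails [AND]: one cut set from each child combined → 1 × 2 × 1 = 2 cut set(s).
Reactor cooling lost [AND]: one cut set from each child combined → 5 × 1 × 2 = 10 cut set(s).
Minimal cut sets: {Aft bypass line degraded, Isolation valve malfunctions, Left feedwater pump 2 fails, Primary check valve degraded, Relief valve 2 malfunctions, Reserve tank lost, South relief valve is inoperative}; {Aft bypass line degraded, Heat exchanger 2 faulted, Isolation valve malfunctions, Left feedwater pump 2 fails, Primary check valve degraded, Reserve tank lost, South relief valve is inoperative}; {Aft bypass line degraded, Isolation valve malfunctions, Left feedwater pump 2 fails, Lower heat exchanger offline, Primary check valve degraded, Relief valve 2 malfunctions, Reserve tank lost}; {Aft bypass line degraded, Heat exchanger 2 faulted, Isolation valve malfunctions, Left feedwater pump 2 fails, Lower heat exchanger offline, Primary check valve degraded, Reserve tank lost}; {Aft bypass line degraded, Backup feedwater pump is down, Isolation valve malfunctions, Left feedwater pump 2 fails, Primary check valve degraded, Relief valve 2 malfunctions, Reserve tank lost}; {Aft bypass line degraded, Backup feedwater pump is down, Heat exchanger 2 faulted, Isolation valve malfunctions, Left feedwater pump 2 fails, Primary check valve degraded, Reserve tank lost}; {Aft bypass line degraded, Isolation valve malfunctions, Left feedwater pump 2 fails, Primary check valve degraded, Relief valve 2 malfunctions, Reserve tank lost, Upper surge tank fails}; {Aft bypass line degraded, Heat exchanger 2 faulted, Isolation valve malfunctions, Left feedwater pump 2 fails, Primary check valve degraded, Reserve tank lost, Upper surge tank fails}; {Aft bypass line degraded, Coolant pump trips, Flow sensor is out, Isolation valve malfunctions, Left feedwater pump 2 fails, Primary check valve degraded, Relief valve 2 malfunctions, Reserve tank lost}; {Aft bypass line degraded, Coolant pump trips, Flow sensor is out, Heat exchanger 2 faulted, Isolation valve malfunctions, Left feedwater pump 2 fails, Primary check valve degraded, Reserve tank lost}.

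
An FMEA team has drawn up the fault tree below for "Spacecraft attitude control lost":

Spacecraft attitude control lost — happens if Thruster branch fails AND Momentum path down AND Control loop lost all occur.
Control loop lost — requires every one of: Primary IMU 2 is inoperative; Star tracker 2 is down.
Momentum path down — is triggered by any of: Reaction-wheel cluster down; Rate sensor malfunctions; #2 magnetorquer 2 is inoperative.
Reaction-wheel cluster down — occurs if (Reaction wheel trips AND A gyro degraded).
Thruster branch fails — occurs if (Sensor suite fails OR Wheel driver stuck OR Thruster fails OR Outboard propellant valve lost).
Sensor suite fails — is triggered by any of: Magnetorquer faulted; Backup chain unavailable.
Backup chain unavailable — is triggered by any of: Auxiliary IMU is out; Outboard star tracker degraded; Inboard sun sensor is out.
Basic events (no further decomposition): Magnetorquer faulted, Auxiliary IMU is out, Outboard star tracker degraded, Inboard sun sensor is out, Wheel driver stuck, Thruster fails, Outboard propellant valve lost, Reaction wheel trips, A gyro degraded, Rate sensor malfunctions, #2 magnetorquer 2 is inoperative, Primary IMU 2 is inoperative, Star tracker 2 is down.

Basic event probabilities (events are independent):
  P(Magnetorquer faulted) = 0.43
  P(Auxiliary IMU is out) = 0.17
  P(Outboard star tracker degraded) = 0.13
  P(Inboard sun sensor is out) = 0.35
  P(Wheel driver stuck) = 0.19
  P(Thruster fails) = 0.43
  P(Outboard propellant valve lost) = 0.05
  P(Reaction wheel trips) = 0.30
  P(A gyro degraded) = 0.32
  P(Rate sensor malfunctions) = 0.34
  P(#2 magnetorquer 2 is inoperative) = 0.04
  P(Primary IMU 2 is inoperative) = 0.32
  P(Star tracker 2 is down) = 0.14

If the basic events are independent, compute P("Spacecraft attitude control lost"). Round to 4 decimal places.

0.0169

P(Backup chain unavailable) [OR] = 1 − (1−0.17) × (1−0.13) × (1−0.35) = 0.530635
P(Sensor suite fails) [OR] = 1 − (1−0.43) × (1−0.530635) = 0.732462
P(Thruster branch fails) [OR] = 1 − (1−0.732462) × (1−0.19) × (1−0.43) × (1−0.05) = 0.882654
P(Reaction-wheel cluster down) [AND] = 0.30 × 0.32 = 0.096000
P(Momentum path down) [OR] = 1 − (1−0.096000) × (1−0.34) × (1−0.04) = 0.427226
P(Control loop lost) [AND] = 0.32 × 0.14 = 0.044800
P(Spacecraft attitude control lost) [AND] = 0.882654 × 0.427226 × 0.044800 = 0.016894
Rounded to 4 decimal places: P(Spacecraft attitude control lost) ≈ 0.0169.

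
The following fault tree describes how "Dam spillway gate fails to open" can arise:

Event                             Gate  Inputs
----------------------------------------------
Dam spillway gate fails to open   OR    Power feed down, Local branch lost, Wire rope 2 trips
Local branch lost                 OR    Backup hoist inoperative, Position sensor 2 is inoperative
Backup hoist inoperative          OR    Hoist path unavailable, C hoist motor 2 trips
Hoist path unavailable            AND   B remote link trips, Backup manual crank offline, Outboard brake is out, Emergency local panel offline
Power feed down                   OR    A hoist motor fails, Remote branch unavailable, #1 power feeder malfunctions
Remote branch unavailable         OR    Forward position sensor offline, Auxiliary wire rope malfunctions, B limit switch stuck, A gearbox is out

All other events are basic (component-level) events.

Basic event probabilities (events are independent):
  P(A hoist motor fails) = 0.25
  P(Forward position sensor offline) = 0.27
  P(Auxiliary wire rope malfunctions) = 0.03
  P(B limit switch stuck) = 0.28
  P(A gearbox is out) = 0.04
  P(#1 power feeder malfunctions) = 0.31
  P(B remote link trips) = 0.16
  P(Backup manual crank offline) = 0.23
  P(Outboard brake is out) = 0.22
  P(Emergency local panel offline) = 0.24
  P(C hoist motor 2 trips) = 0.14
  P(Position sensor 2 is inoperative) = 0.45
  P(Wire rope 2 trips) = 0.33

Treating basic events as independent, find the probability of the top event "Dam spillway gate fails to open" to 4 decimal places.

P(Remote branch unavailable) [OR] = 1 − (1−0.27) × (1−0.03) × (1−0.28) × (1−0.04) = 0.510561
P(Power feed down) [OR] = 1 − (1−0.25) × (1−0.510561) × (1−0.31) = 0.746715
P(Hoist path unavailable) [AND] = 0.16 × 0.23 × 0.22 × 0.24 = 0.001943
P(Backup hoist inoperative) [OR] = 1 − (1−0.001943) × (1−0.14) = 0.141671
P(Local branch lost) [OR] = 1 − (1−0.141671) × (1−0.45) = 0.527919
P(Dam spillway gate fails to open) [OR] = 1 − (1−0.746715) × (1−0.527919) × (1−0.33) = 0.919887
Rounded to 4 decimal places: P(Dam spillway gate fails to open) ≈ 0.9199.

0.9199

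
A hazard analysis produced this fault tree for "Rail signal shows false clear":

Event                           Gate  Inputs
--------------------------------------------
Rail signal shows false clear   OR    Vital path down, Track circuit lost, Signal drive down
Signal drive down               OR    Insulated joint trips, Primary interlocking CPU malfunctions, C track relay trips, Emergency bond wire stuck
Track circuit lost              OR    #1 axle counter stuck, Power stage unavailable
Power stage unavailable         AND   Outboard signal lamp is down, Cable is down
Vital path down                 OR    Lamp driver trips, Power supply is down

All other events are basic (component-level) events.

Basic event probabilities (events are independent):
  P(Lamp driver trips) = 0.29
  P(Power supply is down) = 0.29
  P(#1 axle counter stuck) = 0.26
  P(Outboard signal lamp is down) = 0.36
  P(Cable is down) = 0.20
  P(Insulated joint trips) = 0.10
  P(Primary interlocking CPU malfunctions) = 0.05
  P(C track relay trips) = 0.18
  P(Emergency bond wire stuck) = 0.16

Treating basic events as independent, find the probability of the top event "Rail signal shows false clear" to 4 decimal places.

P(Vital path down) [OR] = 1 − (1−0.29) × (1−0.29) = 0.495900
P(Power stage unavailable) [AND] = 0.36 × 0.20 = 0.072000
P(Track circuit lost) [OR] = 1 − (1−0.26) × (1−0.072000) = 0.313280
P(Signal drive down) [OR] = 1 − (1−0.10) × (1−0.05) × (1−0.18) × (1−0.16) = 0.411076
P(Rail signal shows false clear) [OR] = 1 − (1−0.495900) × (1−0.313280) × (1−0.411076) = 0.796129
Rounded to 4 decimal places: P(Rail signal shows false clear) ≈ 0.7961.

0.7961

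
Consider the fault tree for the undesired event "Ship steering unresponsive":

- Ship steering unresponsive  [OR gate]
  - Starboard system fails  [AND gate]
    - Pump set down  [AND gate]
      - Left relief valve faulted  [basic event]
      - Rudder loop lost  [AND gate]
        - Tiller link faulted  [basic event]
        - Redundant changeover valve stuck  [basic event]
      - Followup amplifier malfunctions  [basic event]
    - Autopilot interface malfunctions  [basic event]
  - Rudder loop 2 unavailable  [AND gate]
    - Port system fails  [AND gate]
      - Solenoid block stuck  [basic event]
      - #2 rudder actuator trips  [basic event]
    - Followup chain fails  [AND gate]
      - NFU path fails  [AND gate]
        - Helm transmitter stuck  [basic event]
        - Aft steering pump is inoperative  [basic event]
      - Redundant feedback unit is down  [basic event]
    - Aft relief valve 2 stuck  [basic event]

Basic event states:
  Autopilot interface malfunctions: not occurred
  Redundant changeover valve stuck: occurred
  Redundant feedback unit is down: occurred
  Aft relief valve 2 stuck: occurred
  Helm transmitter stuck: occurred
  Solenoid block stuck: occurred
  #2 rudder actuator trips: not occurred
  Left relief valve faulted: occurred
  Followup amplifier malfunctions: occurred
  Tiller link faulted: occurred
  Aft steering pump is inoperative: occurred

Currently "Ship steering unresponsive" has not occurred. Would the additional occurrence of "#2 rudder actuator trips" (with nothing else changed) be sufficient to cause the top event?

Counterfactual: set "#2 rudder actuator trips" to occurred.
Rudder loop lost [AND]: Tiller link faulted=occurs, Redundant changeover valve stuck=occurs → all inputs occur → occurs.
Pump set down [AND]: Left relief valve faulted=occurs, Rudder loop lost=occurs, Followup amplifier malfunctions=occurs → all inputs occur → occurs.
Starboard system fails [AND]: Pump set down=occurs, Autopilot interface malfunctions=not → not all inputs occur → does not occur.
Port system fails [AND]: Solenoid block stuck=occurs, #2 rudder actuator trips=occurs → all inputs occur → occurs.
NFU path fails [AND]: Helm transmitter stuck=occurs, Aft steering pump is inoperative=occurs → all inputs occur → occurs.
Followup chain fails [AND]: NFU path fails=occurs, Redundant feedback unit is down=occurs → all inputs occur → occurs.
Rudder loop 2 unavailable [AND]: Port system fails=occurs, Followup chain fails=occurs, Aft relief valve 2 stuck=occurs → all inputs occur → occurs.
Ship steering unresponsive [OR]: Starboard system fails=not, Rudder loop 2 unavailable=occurs → at least one input occurs → occurs.

Yes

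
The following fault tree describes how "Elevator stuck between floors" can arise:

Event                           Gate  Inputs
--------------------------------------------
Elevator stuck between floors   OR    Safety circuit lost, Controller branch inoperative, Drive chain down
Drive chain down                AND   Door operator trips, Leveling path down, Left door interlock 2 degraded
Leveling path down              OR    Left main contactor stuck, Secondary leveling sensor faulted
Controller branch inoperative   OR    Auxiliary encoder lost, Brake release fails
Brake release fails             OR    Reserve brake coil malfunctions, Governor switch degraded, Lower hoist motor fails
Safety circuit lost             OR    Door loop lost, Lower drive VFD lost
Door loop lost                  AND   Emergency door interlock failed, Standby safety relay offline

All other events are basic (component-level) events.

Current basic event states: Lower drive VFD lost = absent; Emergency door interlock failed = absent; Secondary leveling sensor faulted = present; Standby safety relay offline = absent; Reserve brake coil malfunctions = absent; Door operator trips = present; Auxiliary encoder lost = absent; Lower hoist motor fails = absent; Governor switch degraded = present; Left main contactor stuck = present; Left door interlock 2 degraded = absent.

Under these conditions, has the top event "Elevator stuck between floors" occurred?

Door loop lost [AND]: Emergency door interlock failed=not, Standby safety relay offline=not → not all inputs occur → does not occur.
Safety circuit lost [OR]: Door loop lost=not, Lower drive VFD lost=not → no input occurs → does not occur.
Brake release fails [OR]: Reserve brake coil malfunctions=not, Governor switch degraded=occurs, Lower hoist motor fails=not → at least one input occurs → occurs.
Controller branch inoperative [OR]: Auxiliary encoder lost=not, Brake release fails=occurs → at least one input occurs → occurs.
Leveling path down [OR]: Left main contactor stuck=occurs, Secondary leveling sensor faulted=occurs → at least one input occurs → occurs.
Drive chain down [AND]: Door operator trips=occurs, Leveling path down=occurs, Left door interlock 2 degraded=not → not all inputs occur → does not occur.
Elevator stuck between floors [OR]: Safety circuit lost=not, Controller branch inoperative=occurs, Drive chain down=not → at least one input occurs → occurs.

Yes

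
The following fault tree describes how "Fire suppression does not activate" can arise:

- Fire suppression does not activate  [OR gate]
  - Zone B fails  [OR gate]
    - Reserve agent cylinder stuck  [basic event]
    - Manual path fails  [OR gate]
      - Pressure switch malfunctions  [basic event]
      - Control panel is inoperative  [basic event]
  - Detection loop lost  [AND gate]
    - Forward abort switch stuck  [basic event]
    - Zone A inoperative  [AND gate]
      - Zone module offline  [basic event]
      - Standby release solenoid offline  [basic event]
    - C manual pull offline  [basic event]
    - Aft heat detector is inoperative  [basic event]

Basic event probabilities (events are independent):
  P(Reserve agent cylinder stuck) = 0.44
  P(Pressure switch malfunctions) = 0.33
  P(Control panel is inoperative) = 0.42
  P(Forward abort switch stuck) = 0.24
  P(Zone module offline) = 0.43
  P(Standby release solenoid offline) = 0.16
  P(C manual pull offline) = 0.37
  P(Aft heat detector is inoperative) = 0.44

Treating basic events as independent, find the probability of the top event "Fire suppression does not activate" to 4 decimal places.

0.7830

P(Manual path fails) [OR] = 1 − (1−0.33) × (1−0.42) = 0.611400
P(Zone B fails) [OR] = 1 − (1−0.44) × (1−0.611400) = 0.782384
P(Zone A inoperative) [AND] = 0.43 × 0.16 = 0.068800
P(Detection loop lost) [AND] = 0.24 × 0.068800 × 0.37 × 0.44 = 0.002688
P(Fire suppression does not activate) [OR] = 1 − (1−0.782384) × (1−0.002688) = 0.782969
Rounded to 4 decimal places: P(Fire suppression does not activate) ≈ 0.7830.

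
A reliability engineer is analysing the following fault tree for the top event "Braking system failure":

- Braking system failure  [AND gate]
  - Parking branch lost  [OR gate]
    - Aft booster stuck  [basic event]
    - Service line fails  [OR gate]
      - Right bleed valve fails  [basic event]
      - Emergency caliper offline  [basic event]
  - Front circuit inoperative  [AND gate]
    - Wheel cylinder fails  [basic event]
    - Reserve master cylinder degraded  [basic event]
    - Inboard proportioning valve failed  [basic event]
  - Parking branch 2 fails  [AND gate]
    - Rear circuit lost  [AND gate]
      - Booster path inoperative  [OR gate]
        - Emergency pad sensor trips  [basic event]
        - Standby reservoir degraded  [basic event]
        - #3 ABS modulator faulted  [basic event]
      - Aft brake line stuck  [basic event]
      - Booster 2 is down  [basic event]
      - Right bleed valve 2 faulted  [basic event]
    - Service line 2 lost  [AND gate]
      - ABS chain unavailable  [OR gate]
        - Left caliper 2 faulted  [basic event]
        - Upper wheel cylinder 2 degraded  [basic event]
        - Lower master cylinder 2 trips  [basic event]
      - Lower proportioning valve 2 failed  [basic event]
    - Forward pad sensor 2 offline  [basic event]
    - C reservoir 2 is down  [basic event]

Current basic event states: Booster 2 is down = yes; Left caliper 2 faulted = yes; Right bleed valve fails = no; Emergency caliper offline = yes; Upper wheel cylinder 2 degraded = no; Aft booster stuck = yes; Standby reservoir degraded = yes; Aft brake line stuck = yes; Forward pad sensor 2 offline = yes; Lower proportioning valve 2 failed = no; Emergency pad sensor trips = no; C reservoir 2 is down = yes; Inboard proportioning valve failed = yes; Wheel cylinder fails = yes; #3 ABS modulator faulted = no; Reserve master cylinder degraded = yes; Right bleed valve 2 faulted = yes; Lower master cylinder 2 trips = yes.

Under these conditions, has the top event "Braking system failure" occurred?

No

Service line fails [OR]: Right bleed valve fails=not, Emergency caliper offline=occurs → at least one input occurs → occurs.
Parking branch lost [OR]: Aft booster stuck=occurs, Service line fails=occurs → at least one input occurs → occurs.
Front circuit inoperative [AND]: Wheel cylinder fails=occurs, Reserve master cylinder degraded=occurs, Inboard proportioning valve failed=occurs → all inputs occur → occurs.
Booster path inoperative [OR]: Emergency pad sensor trips=not, Standby reservoir degraded=occurs, #3 ABS modulator faulted=not → at least one input occurs → occurs.
Rear circuit lost [AND]: Booster path inoperative=occurs, Aft brake line stuck=occurs, Booster 2 is down=occurs, Right bleed valve 2 faulted=occurs → all inputs occur → occurs.
ABS chain unavailable [OR]: Left caliper 2 faulted=occurs, Upper wheel cylinder 2 degraded=not, Lower master cylinder 2 trips=occurs → at least one input occurs → occurs.
Service line 2 lost [AND]: ABS chain unavailable=occurs, Lower proportioning valve 2 failed=not → not all inputs occur → does not occur.
Parking branch 2 fails [AND]: Rear circuit lost=occurs, Service line 2 lost=not, Forward pad sensor 2 offline=occurs, C reservoir 2 is down=occurs → not all inputs occur → does not occur.
Braking system failure [AND]: Parking branch lost=occurs, Front circuit inoperative=occurs, Parking branch 2 fails=not → not all inputs occur → does not occur.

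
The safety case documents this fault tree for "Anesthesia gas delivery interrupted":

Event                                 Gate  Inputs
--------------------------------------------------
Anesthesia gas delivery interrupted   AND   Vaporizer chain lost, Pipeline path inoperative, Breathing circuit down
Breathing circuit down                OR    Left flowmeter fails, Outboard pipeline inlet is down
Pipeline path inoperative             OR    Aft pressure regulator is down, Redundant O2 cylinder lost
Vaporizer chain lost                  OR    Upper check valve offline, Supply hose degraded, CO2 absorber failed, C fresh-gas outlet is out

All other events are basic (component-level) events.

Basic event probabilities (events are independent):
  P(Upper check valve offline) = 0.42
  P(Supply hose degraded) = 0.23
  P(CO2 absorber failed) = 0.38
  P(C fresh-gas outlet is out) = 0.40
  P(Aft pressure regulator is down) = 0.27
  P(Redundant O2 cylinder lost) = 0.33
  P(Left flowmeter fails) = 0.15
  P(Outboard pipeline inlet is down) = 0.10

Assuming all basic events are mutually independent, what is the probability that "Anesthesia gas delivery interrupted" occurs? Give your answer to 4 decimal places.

P(Vaporizer chain lost) [OR] = 1 − (1−0.42) × (1−0.23) × (1−0.38) × (1−0.40) = 0.833865
P(Pipeline path inoperative) [OR] = 1 − (1−0.27) × (1−0.33) = 0.510900
P(Breathing circuit down) [OR] = 1 − (1−0.15) × (1−0.10) = 0.235000
P(Anesthesia gas delivery interrupted) [AND] = 0.833865 × 0.510900 × 0.235000 = 0.100115
Rounded to 4 decimal places: P(Anesthesia gas delivery interrupted) ≈ 0.1001.

0.1001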